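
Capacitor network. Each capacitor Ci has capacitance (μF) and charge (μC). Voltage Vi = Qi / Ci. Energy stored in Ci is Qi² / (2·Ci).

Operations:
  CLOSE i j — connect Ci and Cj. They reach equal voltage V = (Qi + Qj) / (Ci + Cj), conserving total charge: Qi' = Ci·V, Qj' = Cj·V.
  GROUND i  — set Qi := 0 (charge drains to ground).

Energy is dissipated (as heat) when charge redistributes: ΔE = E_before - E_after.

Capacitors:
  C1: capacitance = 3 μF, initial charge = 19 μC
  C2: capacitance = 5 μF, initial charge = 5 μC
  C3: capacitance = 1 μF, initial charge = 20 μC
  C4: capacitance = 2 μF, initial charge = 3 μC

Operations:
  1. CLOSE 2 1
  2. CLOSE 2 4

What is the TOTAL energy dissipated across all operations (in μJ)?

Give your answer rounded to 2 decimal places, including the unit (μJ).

Answer: 28.27 μJ

Derivation:
Initial: C1(3μF, Q=19μC, V=6.33V), C2(5μF, Q=5μC, V=1.00V), C3(1μF, Q=20μC, V=20.00V), C4(2μF, Q=3μC, V=1.50V)
Op 1: CLOSE 2-1: Q_total=24.00, C_total=8.00, V=3.00; Q2=15.00, Q1=9.00; dissipated=26.667
Op 2: CLOSE 2-4: Q_total=18.00, C_total=7.00, V=2.57; Q2=12.86, Q4=5.14; dissipated=1.607
Total dissipated: 28.274 μJ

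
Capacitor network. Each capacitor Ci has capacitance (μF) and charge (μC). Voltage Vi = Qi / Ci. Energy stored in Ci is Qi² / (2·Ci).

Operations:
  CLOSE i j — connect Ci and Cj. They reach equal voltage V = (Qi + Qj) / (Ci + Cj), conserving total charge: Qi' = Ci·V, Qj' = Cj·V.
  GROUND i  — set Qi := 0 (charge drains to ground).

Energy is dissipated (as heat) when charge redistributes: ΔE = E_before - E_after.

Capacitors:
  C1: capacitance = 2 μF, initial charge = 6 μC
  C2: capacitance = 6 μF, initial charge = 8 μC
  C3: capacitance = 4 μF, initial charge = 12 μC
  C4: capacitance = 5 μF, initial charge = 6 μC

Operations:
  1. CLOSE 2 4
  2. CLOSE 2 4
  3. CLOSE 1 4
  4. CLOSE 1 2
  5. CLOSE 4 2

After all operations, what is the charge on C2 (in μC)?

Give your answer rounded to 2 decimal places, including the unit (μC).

Answer: 9.39 μC

Derivation:
Initial: C1(2μF, Q=6μC, V=3.00V), C2(6μF, Q=8μC, V=1.33V), C3(4μF, Q=12μC, V=3.00V), C4(5μF, Q=6μC, V=1.20V)
Op 1: CLOSE 2-4: Q_total=14.00, C_total=11.00, V=1.27; Q2=7.64, Q4=6.36; dissipated=0.024
Op 2: CLOSE 2-4: Q_total=14.00, C_total=11.00, V=1.27; Q2=7.64, Q4=6.36; dissipated=0.000
Op 3: CLOSE 1-4: Q_total=12.36, C_total=7.00, V=1.77; Q1=3.53, Q4=8.83; dissipated=2.131
Op 4: CLOSE 1-2: Q_total=11.17, C_total=8.00, V=1.40; Q1=2.79, Q2=8.38; dissipated=0.183
Op 5: CLOSE 4-2: Q_total=17.21, C_total=11.00, V=1.56; Q4=7.82, Q2=9.39; dissipated=0.187
Final charges: Q1=2.79, Q2=9.39, Q3=12.00, Q4=7.82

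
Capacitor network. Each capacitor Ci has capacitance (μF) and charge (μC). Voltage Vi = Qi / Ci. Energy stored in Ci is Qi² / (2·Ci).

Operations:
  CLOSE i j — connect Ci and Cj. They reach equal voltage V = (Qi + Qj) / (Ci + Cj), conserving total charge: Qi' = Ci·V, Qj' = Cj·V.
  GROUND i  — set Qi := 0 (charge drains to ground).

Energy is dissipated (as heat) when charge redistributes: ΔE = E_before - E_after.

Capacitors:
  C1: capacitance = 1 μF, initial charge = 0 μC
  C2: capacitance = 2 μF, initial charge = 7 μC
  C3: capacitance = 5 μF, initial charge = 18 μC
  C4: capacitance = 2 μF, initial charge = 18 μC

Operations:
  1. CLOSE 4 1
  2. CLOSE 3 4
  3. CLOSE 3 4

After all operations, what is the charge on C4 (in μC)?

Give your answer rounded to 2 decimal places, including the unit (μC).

Answer: 8.57 μC

Derivation:
Initial: C1(1μF, Q=0μC, V=0.00V), C2(2μF, Q=7μC, V=3.50V), C3(5μF, Q=18μC, V=3.60V), C4(2μF, Q=18μC, V=9.00V)
Op 1: CLOSE 4-1: Q_total=18.00, C_total=3.00, V=6.00; Q4=12.00, Q1=6.00; dissipated=27.000
Op 2: CLOSE 3-4: Q_total=30.00, C_total=7.00, V=4.29; Q3=21.43, Q4=8.57; dissipated=4.114
Op 3: CLOSE 3-4: Q_total=30.00, C_total=7.00, V=4.29; Q3=21.43, Q4=8.57; dissipated=0.000
Final charges: Q1=6.00, Q2=7.00, Q3=21.43, Q4=8.57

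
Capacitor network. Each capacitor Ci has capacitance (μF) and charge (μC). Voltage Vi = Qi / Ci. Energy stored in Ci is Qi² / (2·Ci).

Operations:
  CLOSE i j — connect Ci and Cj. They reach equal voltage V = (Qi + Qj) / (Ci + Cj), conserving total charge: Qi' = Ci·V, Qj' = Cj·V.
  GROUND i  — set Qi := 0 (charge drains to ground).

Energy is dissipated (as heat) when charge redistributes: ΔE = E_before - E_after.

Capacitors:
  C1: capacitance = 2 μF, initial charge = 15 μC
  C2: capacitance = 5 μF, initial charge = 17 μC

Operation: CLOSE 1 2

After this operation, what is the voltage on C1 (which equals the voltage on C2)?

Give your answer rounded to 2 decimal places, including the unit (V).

Initial: C1(2μF, Q=15μC, V=7.50V), C2(5μF, Q=17μC, V=3.40V)
Op 1: CLOSE 1-2: Q_total=32.00, C_total=7.00, V=4.57; Q1=9.14, Q2=22.86; dissipated=12.007

Answer: 4.57 V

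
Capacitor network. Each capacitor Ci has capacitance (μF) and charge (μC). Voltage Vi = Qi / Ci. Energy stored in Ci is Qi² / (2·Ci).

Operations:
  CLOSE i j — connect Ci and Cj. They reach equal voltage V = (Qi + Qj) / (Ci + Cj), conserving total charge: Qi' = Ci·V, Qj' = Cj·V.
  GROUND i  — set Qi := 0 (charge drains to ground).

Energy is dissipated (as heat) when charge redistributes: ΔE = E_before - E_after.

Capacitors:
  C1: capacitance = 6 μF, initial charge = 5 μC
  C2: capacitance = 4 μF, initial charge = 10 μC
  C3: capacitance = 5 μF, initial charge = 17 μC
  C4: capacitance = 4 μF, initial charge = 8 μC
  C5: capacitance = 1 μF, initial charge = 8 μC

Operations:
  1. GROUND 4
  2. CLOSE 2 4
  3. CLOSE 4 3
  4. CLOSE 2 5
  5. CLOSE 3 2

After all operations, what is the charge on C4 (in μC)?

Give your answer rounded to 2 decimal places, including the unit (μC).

Initial: C1(6μF, Q=5μC, V=0.83V), C2(4μF, Q=10μC, V=2.50V), C3(5μF, Q=17μC, V=3.40V), C4(4μF, Q=8μC, V=2.00V), C5(1μF, Q=8μC, V=8.00V)
Op 1: GROUND 4: Q4=0; energy lost=8.000
Op 2: CLOSE 2-4: Q_total=10.00, C_total=8.00, V=1.25; Q2=5.00, Q4=5.00; dissipated=6.250
Op 3: CLOSE 4-3: Q_total=22.00, C_total=9.00, V=2.44; Q4=9.78, Q3=12.22; dissipated=5.136
Op 4: CLOSE 2-5: Q_total=13.00, C_total=5.00, V=2.60; Q2=10.40, Q5=2.60; dissipated=18.225
Op 5: CLOSE 3-2: Q_total=22.62, C_total=9.00, V=2.51; Q3=12.57, Q2=10.05; dissipated=0.027
Final charges: Q1=5.00, Q2=10.05, Q3=12.57, Q4=9.78, Q5=2.60

Answer: 9.78 μC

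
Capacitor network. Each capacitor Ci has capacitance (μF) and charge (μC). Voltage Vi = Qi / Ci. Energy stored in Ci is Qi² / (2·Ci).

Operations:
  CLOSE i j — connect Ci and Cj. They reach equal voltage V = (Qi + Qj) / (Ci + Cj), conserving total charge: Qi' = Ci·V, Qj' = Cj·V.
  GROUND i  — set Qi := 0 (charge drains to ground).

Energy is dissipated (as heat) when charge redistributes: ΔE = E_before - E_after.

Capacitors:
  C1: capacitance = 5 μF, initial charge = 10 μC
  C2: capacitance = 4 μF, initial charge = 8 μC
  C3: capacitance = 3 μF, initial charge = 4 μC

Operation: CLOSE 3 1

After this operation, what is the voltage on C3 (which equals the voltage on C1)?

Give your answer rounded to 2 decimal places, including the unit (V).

Initial: C1(5μF, Q=10μC, V=2.00V), C2(4μF, Q=8μC, V=2.00V), C3(3μF, Q=4μC, V=1.33V)
Op 1: CLOSE 3-1: Q_total=14.00, C_total=8.00, V=1.75; Q3=5.25, Q1=8.75; dissipated=0.417

Answer: 1.75 V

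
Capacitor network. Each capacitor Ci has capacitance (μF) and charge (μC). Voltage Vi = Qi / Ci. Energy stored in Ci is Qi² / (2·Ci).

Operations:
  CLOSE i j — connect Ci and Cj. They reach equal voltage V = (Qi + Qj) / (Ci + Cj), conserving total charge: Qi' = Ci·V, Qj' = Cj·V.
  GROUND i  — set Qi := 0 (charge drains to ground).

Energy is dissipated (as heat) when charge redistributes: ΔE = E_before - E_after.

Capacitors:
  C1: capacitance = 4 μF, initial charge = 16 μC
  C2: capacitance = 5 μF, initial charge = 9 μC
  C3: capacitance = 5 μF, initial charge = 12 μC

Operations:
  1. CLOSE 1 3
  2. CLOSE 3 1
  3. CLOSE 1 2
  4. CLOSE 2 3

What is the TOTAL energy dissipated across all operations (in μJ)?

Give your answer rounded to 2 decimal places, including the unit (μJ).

Answer: 5.42 μJ

Derivation:
Initial: C1(4μF, Q=16μC, V=4.00V), C2(5μF, Q=9μC, V=1.80V), C3(5μF, Q=12μC, V=2.40V)
Op 1: CLOSE 1-3: Q_total=28.00, C_total=9.00, V=3.11; Q1=12.44, Q3=15.56; dissipated=2.844
Op 2: CLOSE 3-1: Q_total=28.00, C_total=9.00, V=3.11; Q3=15.56, Q1=12.44; dissipated=0.000
Op 3: CLOSE 1-2: Q_total=21.44, C_total=9.00, V=2.38; Q1=9.53, Q2=11.91; dissipated=1.910
Op 4: CLOSE 2-3: Q_total=27.47, C_total=10.00, V=2.75; Q2=13.73, Q3=13.73; dissipated=0.663
Total dissipated: 5.418 μJ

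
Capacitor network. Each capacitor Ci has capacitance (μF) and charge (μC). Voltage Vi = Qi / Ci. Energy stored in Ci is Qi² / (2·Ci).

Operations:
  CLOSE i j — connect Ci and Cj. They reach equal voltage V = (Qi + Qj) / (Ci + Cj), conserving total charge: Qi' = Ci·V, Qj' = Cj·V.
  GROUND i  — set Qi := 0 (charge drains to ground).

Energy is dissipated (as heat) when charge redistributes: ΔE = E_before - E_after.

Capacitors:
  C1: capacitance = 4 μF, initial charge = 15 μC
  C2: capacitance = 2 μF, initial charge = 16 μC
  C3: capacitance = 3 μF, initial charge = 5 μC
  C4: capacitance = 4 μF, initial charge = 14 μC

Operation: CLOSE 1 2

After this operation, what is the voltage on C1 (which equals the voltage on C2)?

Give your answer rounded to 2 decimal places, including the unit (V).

Answer: 5.17 V

Derivation:
Initial: C1(4μF, Q=15μC, V=3.75V), C2(2μF, Q=16μC, V=8.00V), C3(3μF, Q=5μC, V=1.67V), C4(4μF, Q=14μC, V=3.50V)
Op 1: CLOSE 1-2: Q_total=31.00, C_total=6.00, V=5.17; Q1=20.67, Q2=10.33; dissipated=12.042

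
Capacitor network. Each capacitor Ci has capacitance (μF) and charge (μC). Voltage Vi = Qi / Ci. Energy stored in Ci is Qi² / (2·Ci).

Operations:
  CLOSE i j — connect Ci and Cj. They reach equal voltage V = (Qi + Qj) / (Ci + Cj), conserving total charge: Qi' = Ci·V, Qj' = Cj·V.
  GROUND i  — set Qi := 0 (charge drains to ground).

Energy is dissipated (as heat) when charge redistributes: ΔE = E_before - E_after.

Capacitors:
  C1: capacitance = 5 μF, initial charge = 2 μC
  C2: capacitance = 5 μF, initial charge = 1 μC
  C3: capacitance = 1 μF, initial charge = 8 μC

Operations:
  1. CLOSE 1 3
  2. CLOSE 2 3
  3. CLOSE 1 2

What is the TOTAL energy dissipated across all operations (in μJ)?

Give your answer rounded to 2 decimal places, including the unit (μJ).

Initial: C1(5μF, Q=2μC, V=0.40V), C2(5μF, Q=1μC, V=0.20V), C3(1μF, Q=8μC, V=8.00V)
Op 1: CLOSE 1-3: Q_total=10.00, C_total=6.00, V=1.67; Q1=8.33, Q3=1.67; dissipated=24.067
Op 2: CLOSE 2-3: Q_total=2.67, C_total=6.00, V=0.44; Q2=2.22, Q3=0.44; dissipated=0.896
Op 3: CLOSE 1-2: Q_total=10.56, C_total=10.00, V=1.06; Q1=5.28, Q2=5.28; dissipated=1.867
Total dissipated: 26.830 μJ

Answer: 26.83 μJ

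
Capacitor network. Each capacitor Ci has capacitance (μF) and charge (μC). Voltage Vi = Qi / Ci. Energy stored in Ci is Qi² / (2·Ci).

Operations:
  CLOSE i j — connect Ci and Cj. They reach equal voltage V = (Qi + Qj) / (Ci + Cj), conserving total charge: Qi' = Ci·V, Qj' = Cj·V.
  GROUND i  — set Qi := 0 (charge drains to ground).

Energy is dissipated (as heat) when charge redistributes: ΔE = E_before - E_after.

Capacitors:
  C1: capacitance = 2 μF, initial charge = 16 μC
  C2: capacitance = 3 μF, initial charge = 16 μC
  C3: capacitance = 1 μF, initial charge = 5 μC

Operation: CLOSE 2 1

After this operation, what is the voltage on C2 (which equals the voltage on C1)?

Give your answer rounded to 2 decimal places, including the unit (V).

Answer: 6.40 V

Derivation:
Initial: C1(2μF, Q=16μC, V=8.00V), C2(3μF, Q=16μC, V=5.33V), C3(1μF, Q=5μC, V=5.00V)
Op 1: CLOSE 2-1: Q_total=32.00, C_total=5.00, V=6.40; Q2=19.20, Q1=12.80; dissipated=4.267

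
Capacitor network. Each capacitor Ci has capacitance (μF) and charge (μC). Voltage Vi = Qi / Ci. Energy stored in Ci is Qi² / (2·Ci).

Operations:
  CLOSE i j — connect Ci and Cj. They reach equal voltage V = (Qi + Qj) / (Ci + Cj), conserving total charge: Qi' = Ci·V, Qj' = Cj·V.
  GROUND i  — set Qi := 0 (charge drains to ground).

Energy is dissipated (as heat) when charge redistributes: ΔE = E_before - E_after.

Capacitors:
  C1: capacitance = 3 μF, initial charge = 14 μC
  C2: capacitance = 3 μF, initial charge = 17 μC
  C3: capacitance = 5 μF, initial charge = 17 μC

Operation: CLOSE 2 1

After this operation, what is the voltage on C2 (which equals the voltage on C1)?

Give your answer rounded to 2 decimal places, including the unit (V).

Initial: C1(3μF, Q=14μC, V=4.67V), C2(3μF, Q=17μC, V=5.67V), C3(5μF, Q=17μC, V=3.40V)
Op 1: CLOSE 2-1: Q_total=31.00, C_total=6.00, V=5.17; Q2=15.50, Q1=15.50; dissipated=0.750

Answer: 5.17 V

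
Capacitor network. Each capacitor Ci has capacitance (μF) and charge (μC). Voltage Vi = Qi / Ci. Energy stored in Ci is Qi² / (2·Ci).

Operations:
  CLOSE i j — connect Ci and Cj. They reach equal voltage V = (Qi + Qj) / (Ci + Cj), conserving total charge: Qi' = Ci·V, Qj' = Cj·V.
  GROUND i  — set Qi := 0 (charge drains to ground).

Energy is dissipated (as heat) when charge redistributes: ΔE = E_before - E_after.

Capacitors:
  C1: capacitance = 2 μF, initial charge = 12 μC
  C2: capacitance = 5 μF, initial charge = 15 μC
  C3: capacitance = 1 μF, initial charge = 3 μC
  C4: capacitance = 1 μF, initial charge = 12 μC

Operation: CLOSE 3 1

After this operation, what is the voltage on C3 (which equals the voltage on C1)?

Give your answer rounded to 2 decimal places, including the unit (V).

Answer: 5.00 V

Derivation:
Initial: C1(2μF, Q=12μC, V=6.00V), C2(5μF, Q=15μC, V=3.00V), C3(1μF, Q=3μC, V=3.00V), C4(1μF, Q=12μC, V=12.00V)
Op 1: CLOSE 3-1: Q_total=15.00, C_total=3.00, V=5.00; Q3=5.00, Q1=10.00; dissipated=3.000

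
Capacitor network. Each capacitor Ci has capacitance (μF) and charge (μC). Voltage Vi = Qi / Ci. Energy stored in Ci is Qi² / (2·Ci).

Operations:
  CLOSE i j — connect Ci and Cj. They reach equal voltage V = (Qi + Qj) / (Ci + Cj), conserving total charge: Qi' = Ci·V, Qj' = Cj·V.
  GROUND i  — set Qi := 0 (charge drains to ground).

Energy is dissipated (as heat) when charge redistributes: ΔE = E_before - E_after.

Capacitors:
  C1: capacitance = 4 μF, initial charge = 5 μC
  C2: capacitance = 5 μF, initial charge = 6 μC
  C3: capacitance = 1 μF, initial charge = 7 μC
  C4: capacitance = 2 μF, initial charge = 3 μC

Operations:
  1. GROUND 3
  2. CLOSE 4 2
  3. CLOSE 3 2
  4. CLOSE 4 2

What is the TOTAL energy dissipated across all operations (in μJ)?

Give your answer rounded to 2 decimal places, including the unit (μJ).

Initial: C1(4μF, Q=5μC, V=1.25V), C2(5μF, Q=6μC, V=1.20V), C3(1μF, Q=7μC, V=7.00V), C4(2μF, Q=3μC, V=1.50V)
Op 1: GROUND 3: Q3=0; energy lost=24.500
Op 2: CLOSE 4-2: Q_total=9.00, C_total=7.00, V=1.29; Q4=2.57, Q2=6.43; dissipated=0.064
Op 3: CLOSE 3-2: Q_total=6.43, C_total=6.00, V=1.07; Q3=1.07, Q2=5.36; dissipated=0.689
Op 4: CLOSE 4-2: Q_total=7.93, C_total=7.00, V=1.13; Q4=2.27, Q2=5.66; dissipated=0.033
Total dissipated: 25.286 μJ

Answer: 25.29 μJ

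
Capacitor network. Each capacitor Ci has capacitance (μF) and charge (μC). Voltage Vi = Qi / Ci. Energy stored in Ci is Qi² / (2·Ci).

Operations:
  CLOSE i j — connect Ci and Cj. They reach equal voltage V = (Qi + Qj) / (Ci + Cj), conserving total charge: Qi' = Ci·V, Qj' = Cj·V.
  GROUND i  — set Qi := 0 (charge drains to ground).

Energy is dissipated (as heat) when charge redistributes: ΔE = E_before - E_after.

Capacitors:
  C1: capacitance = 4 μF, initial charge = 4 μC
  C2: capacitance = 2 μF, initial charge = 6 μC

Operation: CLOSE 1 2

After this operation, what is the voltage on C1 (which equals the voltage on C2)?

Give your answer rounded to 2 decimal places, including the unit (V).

Answer: 1.67 V

Derivation:
Initial: C1(4μF, Q=4μC, V=1.00V), C2(2μF, Q=6μC, V=3.00V)
Op 1: CLOSE 1-2: Q_total=10.00, C_total=6.00, V=1.67; Q1=6.67, Q2=3.33; dissipated=2.667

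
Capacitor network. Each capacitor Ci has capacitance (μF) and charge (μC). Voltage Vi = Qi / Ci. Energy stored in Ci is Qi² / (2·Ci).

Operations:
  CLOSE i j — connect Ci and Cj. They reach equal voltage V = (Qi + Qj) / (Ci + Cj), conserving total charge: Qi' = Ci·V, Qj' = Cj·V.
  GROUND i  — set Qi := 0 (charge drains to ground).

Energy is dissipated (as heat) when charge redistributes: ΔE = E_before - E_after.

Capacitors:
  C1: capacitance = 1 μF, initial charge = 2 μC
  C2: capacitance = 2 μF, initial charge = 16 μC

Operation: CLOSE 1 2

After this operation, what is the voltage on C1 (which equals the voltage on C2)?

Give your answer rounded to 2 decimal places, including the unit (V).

Initial: C1(1μF, Q=2μC, V=2.00V), C2(2μF, Q=16μC, V=8.00V)
Op 1: CLOSE 1-2: Q_total=18.00, C_total=3.00, V=6.00; Q1=6.00, Q2=12.00; dissipated=12.000

Answer: 6.00 V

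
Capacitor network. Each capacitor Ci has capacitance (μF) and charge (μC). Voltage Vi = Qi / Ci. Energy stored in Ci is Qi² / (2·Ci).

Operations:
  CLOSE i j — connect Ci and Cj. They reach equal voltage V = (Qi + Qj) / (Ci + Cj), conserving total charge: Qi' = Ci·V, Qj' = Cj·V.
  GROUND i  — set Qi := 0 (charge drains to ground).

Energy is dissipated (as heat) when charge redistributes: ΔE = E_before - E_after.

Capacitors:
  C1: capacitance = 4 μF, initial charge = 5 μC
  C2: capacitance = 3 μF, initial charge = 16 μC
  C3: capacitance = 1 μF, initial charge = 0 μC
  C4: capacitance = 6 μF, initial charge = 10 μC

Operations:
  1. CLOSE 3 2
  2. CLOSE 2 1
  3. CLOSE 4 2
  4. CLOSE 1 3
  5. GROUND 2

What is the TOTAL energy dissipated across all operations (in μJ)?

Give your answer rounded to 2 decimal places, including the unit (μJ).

Initial: C1(4μF, Q=5μC, V=1.25V), C2(3μF, Q=16μC, V=5.33V), C3(1μF, Q=0μC, V=0.00V), C4(6μF, Q=10μC, V=1.67V)
Op 1: CLOSE 3-2: Q_total=16.00, C_total=4.00, V=4.00; Q3=4.00, Q2=12.00; dissipated=10.667
Op 2: CLOSE 2-1: Q_total=17.00, C_total=7.00, V=2.43; Q2=7.29, Q1=9.71; dissipated=6.482
Op 3: CLOSE 4-2: Q_total=17.29, C_total=9.00, V=1.92; Q4=11.52, Q2=5.76; dissipated=0.580
Op 4: CLOSE 1-3: Q_total=13.71, C_total=5.00, V=2.74; Q1=10.97, Q3=2.74; dissipated=0.988
Op 5: GROUND 2: Q2=0; energy lost=5.533
Total dissipated: 24.250 μJ

Answer: 24.25 μJ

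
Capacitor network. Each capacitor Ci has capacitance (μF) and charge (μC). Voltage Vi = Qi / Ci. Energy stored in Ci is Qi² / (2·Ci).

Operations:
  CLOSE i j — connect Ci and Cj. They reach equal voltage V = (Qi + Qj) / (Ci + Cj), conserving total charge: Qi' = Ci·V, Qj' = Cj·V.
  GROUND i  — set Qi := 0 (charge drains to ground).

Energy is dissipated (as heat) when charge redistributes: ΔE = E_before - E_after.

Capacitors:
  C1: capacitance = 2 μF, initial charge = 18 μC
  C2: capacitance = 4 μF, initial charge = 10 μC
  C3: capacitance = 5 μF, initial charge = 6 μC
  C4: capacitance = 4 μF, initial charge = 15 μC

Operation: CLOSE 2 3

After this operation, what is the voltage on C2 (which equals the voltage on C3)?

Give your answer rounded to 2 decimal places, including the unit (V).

Answer: 1.78 V

Derivation:
Initial: C1(2μF, Q=18μC, V=9.00V), C2(4μF, Q=10μC, V=2.50V), C3(5μF, Q=6μC, V=1.20V), C4(4μF, Q=15μC, V=3.75V)
Op 1: CLOSE 2-3: Q_total=16.00, C_total=9.00, V=1.78; Q2=7.11, Q3=8.89; dissipated=1.878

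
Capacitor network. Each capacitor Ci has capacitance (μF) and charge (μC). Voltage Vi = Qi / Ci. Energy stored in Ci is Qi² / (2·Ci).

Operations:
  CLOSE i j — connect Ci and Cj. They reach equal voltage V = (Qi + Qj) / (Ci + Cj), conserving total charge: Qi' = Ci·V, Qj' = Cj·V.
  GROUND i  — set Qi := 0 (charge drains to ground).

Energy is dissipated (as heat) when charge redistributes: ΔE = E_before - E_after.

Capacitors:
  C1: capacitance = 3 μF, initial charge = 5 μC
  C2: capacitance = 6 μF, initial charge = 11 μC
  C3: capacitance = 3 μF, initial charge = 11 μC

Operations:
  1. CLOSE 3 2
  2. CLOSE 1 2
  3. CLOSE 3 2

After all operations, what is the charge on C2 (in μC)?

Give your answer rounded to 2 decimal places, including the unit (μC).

Answer: 13.63 μC

Derivation:
Initial: C1(3μF, Q=5μC, V=1.67V), C2(6μF, Q=11μC, V=1.83V), C3(3μF, Q=11μC, V=3.67V)
Op 1: CLOSE 3-2: Q_total=22.00, C_total=9.00, V=2.44; Q3=7.33, Q2=14.67; dissipated=3.361
Op 2: CLOSE 1-2: Q_total=19.67, C_total=9.00, V=2.19; Q1=6.56, Q2=13.11; dissipated=0.605
Op 3: CLOSE 3-2: Q_total=20.44, C_total=9.00, V=2.27; Q3=6.81, Q2=13.63; dissipated=0.067
Final charges: Q1=6.56, Q2=13.63, Q3=6.81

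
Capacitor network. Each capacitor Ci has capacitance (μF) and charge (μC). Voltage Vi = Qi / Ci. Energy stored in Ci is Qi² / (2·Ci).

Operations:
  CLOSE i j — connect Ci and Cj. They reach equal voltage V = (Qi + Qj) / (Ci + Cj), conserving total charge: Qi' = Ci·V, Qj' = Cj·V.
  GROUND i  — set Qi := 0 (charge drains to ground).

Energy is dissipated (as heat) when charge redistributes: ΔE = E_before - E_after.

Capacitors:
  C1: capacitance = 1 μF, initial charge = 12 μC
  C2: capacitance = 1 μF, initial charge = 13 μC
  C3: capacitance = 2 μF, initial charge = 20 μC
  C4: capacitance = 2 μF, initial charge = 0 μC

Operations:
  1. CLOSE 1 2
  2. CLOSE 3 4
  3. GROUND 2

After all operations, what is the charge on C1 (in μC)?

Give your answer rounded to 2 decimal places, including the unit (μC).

Initial: C1(1μF, Q=12μC, V=12.00V), C2(1μF, Q=13μC, V=13.00V), C3(2μF, Q=20μC, V=10.00V), C4(2μF, Q=0μC, V=0.00V)
Op 1: CLOSE 1-2: Q_total=25.00, C_total=2.00, V=12.50; Q1=12.50, Q2=12.50; dissipated=0.250
Op 2: CLOSE 3-4: Q_total=20.00, C_total=4.00, V=5.00; Q3=10.00, Q4=10.00; dissipated=50.000
Op 3: GROUND 2: Q2=0; energy lost=78.125
Final charges: Q1=12.50, Q2=0.00, Q3=10.00, Q4=10.00

Answer: 12.50 μC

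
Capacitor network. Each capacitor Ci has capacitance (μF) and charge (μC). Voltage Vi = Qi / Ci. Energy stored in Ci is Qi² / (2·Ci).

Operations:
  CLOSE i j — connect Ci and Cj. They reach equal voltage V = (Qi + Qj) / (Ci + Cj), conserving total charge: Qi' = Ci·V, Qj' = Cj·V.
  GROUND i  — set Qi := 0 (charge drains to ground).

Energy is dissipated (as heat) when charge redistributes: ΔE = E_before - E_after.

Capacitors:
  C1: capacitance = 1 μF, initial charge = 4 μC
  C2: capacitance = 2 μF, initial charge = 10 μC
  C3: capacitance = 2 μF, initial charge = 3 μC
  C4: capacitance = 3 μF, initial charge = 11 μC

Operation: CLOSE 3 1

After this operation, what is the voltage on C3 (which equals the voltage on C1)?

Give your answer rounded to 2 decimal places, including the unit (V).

Initial: C1(1μF, Q=4μC, V=4.00V), C2(2μF, Q=10μC, V=5.00V), C3(2μF, Q=3μC, V=1.50V), C4(3μF, Q=11μC, V=3.67V)
Op 1: CLOSE 3-1: Q_total=7.00, C_total=3.00, V=2.33; Q3=4.67, Q1=2.33; dissipated=2.083

Answer: 2.33 V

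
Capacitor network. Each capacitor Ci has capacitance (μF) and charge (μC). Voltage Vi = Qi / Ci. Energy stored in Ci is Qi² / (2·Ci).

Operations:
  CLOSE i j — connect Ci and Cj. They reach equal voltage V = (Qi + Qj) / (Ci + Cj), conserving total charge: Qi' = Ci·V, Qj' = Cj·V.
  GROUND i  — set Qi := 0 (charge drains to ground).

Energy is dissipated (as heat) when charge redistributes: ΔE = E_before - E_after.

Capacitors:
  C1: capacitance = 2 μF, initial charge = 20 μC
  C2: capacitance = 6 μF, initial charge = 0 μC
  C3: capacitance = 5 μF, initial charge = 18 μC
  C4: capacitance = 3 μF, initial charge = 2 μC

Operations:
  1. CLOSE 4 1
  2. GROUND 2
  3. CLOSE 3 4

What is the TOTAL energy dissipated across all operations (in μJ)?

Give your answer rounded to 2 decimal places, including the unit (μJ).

Initial: C1(2μF, Q=20μC, V=10.00V), C2(6μF, Q=0μC, V=0.00V), C3(5μF, Q=18μC, V=3.60V), C4(3μF, Q=2μC, V=0.67V)
Op 1: CLOSE 4-1: Q_total=22.00, C_total=5.00, V=4.40; Q4=13.20, Q1=8.80; dissipated=52.267
Op 2: GROUND 2: Q2=0; energy lost=0.000
Op 3: CLOSE 3-4: Q_total=31.20, C_total=8.00, V=3.90; Q3=19.50, Q4=11.70; dissipated=0.600
Total dissipated: 52.867 μJ

Answer: 52.87 μJ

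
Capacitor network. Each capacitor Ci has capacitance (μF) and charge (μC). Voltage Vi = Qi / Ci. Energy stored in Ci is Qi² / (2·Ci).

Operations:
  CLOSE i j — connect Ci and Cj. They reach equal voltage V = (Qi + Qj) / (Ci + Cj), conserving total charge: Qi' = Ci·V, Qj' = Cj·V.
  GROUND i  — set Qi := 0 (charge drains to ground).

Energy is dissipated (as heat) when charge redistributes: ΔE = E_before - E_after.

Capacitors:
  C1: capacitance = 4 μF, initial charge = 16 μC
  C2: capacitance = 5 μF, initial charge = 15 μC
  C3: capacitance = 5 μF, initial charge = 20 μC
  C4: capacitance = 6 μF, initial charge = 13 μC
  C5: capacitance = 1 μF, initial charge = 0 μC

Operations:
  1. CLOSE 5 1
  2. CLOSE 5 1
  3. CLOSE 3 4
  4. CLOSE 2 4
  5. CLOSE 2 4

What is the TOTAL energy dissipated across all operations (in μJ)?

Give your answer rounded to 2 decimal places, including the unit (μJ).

Answer: 10.98 μJ

Derivation:
Initial: C1(4μF, Q=16μC, V=4.00V), C2(5μF, Q=15μC, V=3.00V), C3(5μF, Q=20μC, V=4.00V), C4(6μF, Q=13μC, V=2.17V), C5(1μF, Q=0μC, V=0.00V)
Op 1: CLOSE 5-1: Q_total=16.00, C_total=5.00, V=3.20; Q5=3.20, Q1=12.80; dissipated=6.400
Op 2: CLOSE 5-1: Q_total=16.00, C_total=5.00, V=3.20; Q5=3.20, Q1=12.80; dissipated=0.000
Op 3: CLOSE 3-4: Q_total=33.00, C_total=11.00, V=3.00; Q3=15.00, Q4=18.00; dissipated=4.583
Op 4: CLOSE 2-4: Q_total=33.00, C_total=11.00, V=3.00; Q2=15.00, Q4=18.00; dissipated=0.000
Op 5: CLOSE 2-4: Q_total=33.00, C_total=11.00, V=3.00; Q2=15.00, Q4=18.00; dissipated=0.000
Total dissipated: 10.983 μJ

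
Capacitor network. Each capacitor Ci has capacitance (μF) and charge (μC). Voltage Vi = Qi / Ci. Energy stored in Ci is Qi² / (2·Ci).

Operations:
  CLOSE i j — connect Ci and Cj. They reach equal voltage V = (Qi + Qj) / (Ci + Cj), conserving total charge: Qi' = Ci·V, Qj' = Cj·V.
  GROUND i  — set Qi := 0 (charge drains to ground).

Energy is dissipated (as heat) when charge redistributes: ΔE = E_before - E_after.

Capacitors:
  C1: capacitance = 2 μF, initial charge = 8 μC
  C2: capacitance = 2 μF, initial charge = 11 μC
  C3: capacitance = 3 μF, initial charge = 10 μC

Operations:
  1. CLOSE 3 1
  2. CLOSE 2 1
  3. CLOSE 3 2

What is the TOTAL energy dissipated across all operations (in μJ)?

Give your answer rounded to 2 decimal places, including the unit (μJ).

Initial: C1(2μF, Q=8μC, V=4.00V), C2(2μF, Q=11μC, V=5.50V), C3(3μF, Q=10μC, V=3.33V)
Op 1: CLOSE 3-1: Q_total=18.00, C_total=5.00, V=3.60; Q3=10.80, Q1=7.20; dissipated=0.267
Op 2: CLOSE 2-1: Q_total=18.20, C_total=4.00, V=4.55; Q2=9.10, Q1=9.10; dissipated=1.805
Op 3: CLOSE 3-2: Q_total=19.90, C_total=5.00, V=3.98; Q3=11.94, Q2=7.96; dissipated=0.541
Total dissipated: 2.613 μJ

Answer: 2.61 μJ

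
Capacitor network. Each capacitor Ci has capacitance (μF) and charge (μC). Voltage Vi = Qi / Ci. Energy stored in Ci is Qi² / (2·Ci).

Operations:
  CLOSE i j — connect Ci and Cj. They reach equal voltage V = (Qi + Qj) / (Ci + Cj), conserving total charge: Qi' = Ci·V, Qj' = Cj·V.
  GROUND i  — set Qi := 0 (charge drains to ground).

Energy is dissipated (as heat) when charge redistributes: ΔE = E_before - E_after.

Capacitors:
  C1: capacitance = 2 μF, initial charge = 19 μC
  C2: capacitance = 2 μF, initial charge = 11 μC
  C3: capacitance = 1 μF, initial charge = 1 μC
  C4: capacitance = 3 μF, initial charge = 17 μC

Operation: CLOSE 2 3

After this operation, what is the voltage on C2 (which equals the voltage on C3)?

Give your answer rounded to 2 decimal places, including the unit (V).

Initial: C1(2μF, Q=19μC, V=9.50V), C2(2μF, Q=11μC, V=5.50V), C3(1μF, Q=1μC, V=1.00V), C4(3μF, Q=17μC, V=5.67V)
Op 1: CLOSE 2-3: Q_total=12.00, C_total=3.00, V=4.00; Q2=8.00, Q3=4.00; dissipated=6.750

Answer: 4.00 V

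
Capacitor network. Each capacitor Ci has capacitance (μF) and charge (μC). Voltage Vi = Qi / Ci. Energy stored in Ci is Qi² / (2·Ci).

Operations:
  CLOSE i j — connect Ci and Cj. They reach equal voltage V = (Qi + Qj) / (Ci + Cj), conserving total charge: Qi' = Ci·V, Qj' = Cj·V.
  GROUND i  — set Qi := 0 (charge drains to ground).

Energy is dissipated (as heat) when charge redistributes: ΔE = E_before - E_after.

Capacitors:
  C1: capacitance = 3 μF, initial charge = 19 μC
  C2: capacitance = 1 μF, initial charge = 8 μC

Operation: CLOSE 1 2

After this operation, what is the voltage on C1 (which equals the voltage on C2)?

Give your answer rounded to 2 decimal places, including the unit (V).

Initial: C1(3μF, Q=19μC, V=6.33V), C2(1μF, Q=8μC, V=8.00V)
Op 1: CLOSE 1-2: Q_total=27.00, C_total=4.00, V=6.75; Q1=20.25, Q2=6.75; dissipated=1.042

Answer: 6.75 V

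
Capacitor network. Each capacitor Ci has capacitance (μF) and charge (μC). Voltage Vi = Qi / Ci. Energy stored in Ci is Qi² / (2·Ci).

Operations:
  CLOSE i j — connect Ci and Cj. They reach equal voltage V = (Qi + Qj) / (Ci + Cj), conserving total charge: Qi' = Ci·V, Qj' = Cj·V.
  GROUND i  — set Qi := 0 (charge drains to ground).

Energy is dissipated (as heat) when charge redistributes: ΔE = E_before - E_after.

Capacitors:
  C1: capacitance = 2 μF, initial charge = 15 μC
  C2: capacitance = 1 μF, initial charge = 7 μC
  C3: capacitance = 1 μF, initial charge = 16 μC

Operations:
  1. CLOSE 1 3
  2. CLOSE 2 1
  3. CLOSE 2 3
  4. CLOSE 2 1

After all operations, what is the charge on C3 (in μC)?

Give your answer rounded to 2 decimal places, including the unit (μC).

Initial: C1(2μF, Q=15μC, V=7.50V), C2(1μF, Q=7μC, V=7.00V), C3(1μF, Q=16μC, V=16.00V)
Op 1: CLOSE 1-3: Q_total=31.00, C_total=3.00, V=10.33; Q1=20.67, Q3=10.33; dissipated=24.083
Op 2: CLOSE 2-1: Q_total=27.67, C_total=3.00, V=9.22; Q2=9.22, Q1=18.44; dissipated=3.704
Op 3: CLOSE 2-3: Q_total=19.56, C_total=2.00, V=9.78; Q2=9.78, Q3=9.78; dissipated=0.309
Op 4: CLOSE 2-1: Q_total=28.22, C_total=3.00, V=9.41; Q2=9.41, Q1=18.81; dissipated=0.103
Final charges: Q1=18.81, Q2=9.41, Q3=9.78

Answer: 9.78 μC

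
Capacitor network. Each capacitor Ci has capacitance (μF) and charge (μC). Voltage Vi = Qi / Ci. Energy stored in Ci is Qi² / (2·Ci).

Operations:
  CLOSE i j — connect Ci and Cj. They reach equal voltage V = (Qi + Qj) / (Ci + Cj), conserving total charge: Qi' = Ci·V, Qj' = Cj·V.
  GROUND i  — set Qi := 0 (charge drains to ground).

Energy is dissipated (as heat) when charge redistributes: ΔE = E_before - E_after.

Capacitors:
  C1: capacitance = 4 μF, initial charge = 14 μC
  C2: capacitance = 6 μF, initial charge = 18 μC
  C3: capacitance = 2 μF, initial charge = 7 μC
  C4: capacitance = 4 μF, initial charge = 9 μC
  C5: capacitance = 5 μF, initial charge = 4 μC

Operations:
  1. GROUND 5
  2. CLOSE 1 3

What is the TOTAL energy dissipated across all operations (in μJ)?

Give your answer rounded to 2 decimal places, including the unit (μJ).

Initial: C1(4μF, Q=14μC, V=3.50V), C2(6μF, Q=18μC, V=3.00V), C3(2μF, Q=7μC, V=3.50V), C4(4μF, Q=9μC, V=2.25V), C5(5μF, Q=4μC, V=0.80V)
Op 1: GROUND 5: Q5=0; energy lost=1.600
Op 2: CLOSE 1-3: Q_total=21.00, C_total=6.00, V=3.50; Q1=14.00, Q3=7.00; dissipated=0.000
Total dissipated: 1.600 μJ

Answer: 1.60 μJ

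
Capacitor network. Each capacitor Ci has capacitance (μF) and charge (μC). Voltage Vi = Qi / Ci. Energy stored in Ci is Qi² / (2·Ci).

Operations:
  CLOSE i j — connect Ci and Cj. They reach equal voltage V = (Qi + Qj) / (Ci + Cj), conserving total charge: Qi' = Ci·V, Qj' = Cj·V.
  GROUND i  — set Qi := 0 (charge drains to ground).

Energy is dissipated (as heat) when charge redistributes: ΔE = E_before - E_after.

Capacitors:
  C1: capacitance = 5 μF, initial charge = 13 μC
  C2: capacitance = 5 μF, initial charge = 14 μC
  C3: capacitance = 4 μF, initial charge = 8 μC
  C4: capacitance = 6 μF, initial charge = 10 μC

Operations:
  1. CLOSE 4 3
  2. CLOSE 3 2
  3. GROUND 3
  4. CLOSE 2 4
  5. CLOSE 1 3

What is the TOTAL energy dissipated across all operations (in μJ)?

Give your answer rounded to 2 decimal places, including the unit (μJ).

Answer: 20.27 μJ

Derivation:
Initial: C1(5μF, Q=13μC, V=2.60V), C2(5μF, Q=14μC, V=2.80V), C3(4μF, Q=8μC, V=2.00V), C4(6μF, Q=10μC, V=1.67V)
Op 1: CLOSE 4-3: Q_total=18.00, C_total=10.00, V=1.80; Q4=10.80, Q3=7.20; dissipated=0.133
Op 2: CLOSE 3-2: Q_total=21.20, C_total=9.00, V=2.36; Q3=9.42, Q2=11.78; dissipated=1.111
Op 3: GROUND 3: Q3=0; energy lost=11.097
Op 4: CLOSE 2-4: Q_total=22.58, C_total=11.00, V=2.05; Q2=10.26, Q4=12.32; dissipated=0.421
Op 5: CLOSE 1-3: Q_total=13.00, C_total=9.00, V=1.44; Q1=7.22, Q3=5.78; dissipated=7.511
Total dissipated: 20.274 μJ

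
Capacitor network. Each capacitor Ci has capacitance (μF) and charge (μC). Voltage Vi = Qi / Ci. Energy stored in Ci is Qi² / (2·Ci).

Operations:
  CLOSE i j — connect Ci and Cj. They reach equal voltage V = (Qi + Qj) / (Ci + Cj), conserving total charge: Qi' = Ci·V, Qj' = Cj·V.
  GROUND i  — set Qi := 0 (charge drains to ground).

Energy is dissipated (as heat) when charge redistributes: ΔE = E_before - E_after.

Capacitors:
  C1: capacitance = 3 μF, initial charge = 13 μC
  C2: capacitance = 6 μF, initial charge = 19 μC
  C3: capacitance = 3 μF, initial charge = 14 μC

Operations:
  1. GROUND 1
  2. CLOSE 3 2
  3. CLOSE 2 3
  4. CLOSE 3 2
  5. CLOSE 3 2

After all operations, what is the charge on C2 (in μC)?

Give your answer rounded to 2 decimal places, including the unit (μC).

Answer: 22.00 μC

Derivation:
Initial: C1(3μF, Q=13μC, V=4.33V), C2(6μF, Q=19μC, V=3.17V), C3(3μF, Q=14μC, V=4.67V)
Op 1: GROUND 1: Q1=0; energy lost=28.167
Op 2: CLOSE 3-2: Q_total=33.00, C_total=9.00, V=3.67; Q3=11.00, Q2=22.00; dissipated=2.250
Op 3: CLOSE 2-3: Q_total=33.00, C_total=9.00, V=3.67; Q2=22.00, Q3=11.00; dissipated=0.000
Op 4: CLOSE 3-2: Q_total=33.00, C_total=9.00, V=3.67; Q3=11.00, Q2=22.00; dissipated=0.000
Op 5: CLOSE 3-2: Q_total=33.00, C_total=9.00, V=3.67; Q3=11.00, Q2=22.00; dissipated=0.000
Final charges: Q1=0.00, Q2=22.00, Q3=11.00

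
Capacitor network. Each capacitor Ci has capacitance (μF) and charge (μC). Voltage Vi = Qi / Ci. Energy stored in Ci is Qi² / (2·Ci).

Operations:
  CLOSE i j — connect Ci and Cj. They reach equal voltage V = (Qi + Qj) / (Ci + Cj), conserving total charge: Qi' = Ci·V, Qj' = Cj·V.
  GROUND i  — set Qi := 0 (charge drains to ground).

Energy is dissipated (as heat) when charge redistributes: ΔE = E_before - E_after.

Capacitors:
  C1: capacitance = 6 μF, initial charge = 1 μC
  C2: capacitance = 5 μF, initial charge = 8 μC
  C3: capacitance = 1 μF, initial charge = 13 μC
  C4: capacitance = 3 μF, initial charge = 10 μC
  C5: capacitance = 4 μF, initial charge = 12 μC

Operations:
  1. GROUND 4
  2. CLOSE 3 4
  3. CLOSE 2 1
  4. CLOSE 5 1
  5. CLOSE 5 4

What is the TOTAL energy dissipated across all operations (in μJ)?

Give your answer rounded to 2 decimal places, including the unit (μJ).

Initial: C1(6μF, Q=1μC, V=0.17V), C2(5μF, Q=8μC, V=1.60V), C3(1μF, Q=13μC, V=13.00V), C4(3μF, Q=10μC, V=3.33V), C5(4μF, Q=12μC, V=3.00V)
Op 1: GROUND 4: Q4=0; energy lost=16.667
Op 2: CLOSE 3-4: Q_total=13.00, C_total=4.00, V=3.25; Q3=3.25, Q4=9.75; dissipated=63.375
Op 3: CLOSE 2-1: Q_total=9.00, C_total=11.00, V=0.82; Q2=4.09, Q1=4.91; dissipated=2.802
Op 4: CLOSE 5-1: Q_total=16.91, C_total=10.00, V=1.69; Q5=6.76, Q1=10.15; dissipated=5.712
Op 5: CLOSE 5-4: Q_total=16.51, C_total=7.00, V=2.36; Q5=9.44, Q4=7.08; dissipated=2.084
Total dissipated: 90.639 μJ

Answer: 90.64 μJ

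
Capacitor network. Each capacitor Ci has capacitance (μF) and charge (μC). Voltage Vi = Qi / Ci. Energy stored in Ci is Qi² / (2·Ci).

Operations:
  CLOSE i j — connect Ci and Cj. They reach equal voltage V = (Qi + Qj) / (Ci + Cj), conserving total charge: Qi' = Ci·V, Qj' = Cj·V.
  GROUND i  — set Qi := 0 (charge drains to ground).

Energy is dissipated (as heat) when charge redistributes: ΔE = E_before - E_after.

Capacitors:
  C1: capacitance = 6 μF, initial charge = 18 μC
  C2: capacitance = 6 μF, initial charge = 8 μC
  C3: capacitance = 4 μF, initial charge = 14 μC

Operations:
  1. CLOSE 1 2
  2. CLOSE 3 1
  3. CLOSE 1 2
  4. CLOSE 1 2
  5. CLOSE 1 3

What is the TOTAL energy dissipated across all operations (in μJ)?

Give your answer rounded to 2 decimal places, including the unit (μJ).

Initial: C1(6μF, Q=18μC, V=3.00V), C2(6μF, Q=8μC, V=1.33V), C3(4μF, Q=14μC, V=3.50V)
Op 1: CLOSE 1-2: Q_total=26.00, C_total=12.00, V=2.17; Q1=13.00, Q2=13.00; dissipated=4.167
Op 2: CLOSE 3-1: Q_total=27.00, C_total=10.00, V=2.70; Q3=10.80, Q1=16.20; dissipated=2.133
Op 3: CLOSE 1-2: Q_total=29.20, C_total=12.00, V=2.43; Q1=14.60, Q2=14.60; dissipated=0.427
Op 4: CLOSE 1-2: Q_total=29.20, C_total=12.00, V=2.43; Q1=14.60, Q2=14.60; dissipated=0.000
Op 5: CLOSE 1-3: Q_total=25.40, C_total=10.00, V=2.54; Q1=15.24, Q3=10.16; dissipated=0.085
Total dissipated: 6.812 μJ

Answer: 6.81 μJ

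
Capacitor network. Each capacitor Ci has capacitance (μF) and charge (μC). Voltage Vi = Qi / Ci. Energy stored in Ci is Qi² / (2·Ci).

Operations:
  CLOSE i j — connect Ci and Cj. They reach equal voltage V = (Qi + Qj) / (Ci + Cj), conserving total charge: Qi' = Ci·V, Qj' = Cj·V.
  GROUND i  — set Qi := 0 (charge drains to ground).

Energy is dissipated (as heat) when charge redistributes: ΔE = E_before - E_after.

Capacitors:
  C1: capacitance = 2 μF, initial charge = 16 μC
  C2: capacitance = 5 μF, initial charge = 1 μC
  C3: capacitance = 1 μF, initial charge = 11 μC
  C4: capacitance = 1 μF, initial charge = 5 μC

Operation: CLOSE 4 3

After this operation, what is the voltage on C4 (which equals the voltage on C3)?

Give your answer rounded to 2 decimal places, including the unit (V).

Initial: C1(2μF, Q=16μC, V=8.00V), C2(5μF, Q=1μC, V=0.20V), C3(1μF, Q=11μC, V=11.00V), C4(1μF, Q=5μC, V=5.00V)
Op 1: CLOSE 4-3: Q_total=16.00, C_total=2.00, V=8.00; Q4=8.00, Q3=8.00; dissipated=9.000

Answer: 8.00 V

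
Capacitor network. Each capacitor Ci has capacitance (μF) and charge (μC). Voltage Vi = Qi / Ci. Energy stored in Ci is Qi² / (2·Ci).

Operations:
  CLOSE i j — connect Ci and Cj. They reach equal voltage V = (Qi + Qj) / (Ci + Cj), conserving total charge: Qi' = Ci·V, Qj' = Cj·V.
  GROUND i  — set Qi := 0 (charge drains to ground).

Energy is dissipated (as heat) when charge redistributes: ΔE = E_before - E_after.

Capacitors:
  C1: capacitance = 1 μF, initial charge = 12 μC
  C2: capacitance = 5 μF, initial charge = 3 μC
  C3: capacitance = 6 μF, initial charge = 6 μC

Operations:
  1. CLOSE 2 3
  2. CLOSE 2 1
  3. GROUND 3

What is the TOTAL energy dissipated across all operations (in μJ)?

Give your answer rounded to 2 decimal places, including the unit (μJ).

Initial: C1(1μF, Q=12μC, V=12.00V), C2(5μF, Q=3μC, V=0.60V), C3(6μF, Q=6μC, V=1.00V)
Op 1: CLOSE 2-3: Q_total=9.00, C_total=11.00, V=0.82; Q2=4.09, Q3=4.91; dissipated=0.218
Op 2: CLOSE 2-1: Q_total=16.09, C_total=6.00, V=2.68; Q2=13.41, Q1=2.68; dissipated=52.097
Op 3: GROUND 3: Q3=0; energy lost=2.008
Total dissipated: 54.324 μJ

Answer: 54.32 μJ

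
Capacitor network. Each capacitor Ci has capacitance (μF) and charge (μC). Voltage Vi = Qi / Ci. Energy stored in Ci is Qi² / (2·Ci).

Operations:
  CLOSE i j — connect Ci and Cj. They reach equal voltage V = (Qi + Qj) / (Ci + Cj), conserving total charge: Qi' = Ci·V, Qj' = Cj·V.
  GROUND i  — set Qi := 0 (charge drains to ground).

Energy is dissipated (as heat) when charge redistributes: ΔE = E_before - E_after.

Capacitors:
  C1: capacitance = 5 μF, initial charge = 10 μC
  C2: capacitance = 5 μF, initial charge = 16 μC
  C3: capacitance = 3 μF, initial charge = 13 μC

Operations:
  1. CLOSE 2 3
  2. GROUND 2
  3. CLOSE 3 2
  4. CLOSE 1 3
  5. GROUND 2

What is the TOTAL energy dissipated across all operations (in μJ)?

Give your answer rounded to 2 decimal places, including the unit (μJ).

Initial: C1(5μF, Q=10μC, V=2.00V), C2(5μF, Q=16μC, V=3.20V), C3(3μF, Q=13μC, V=4.33V)
Op 1: CLOSE 2-3: Q_total=29.00, C_total=8.00, V=3.62; Q2=18.12, Q3=10.88; dissipated=1.204
Op 2: GROUND 2: Q2=0; energy lost=32.852
Op 3: CLOSE 3-2: Q_total=10.88, C_total=8.00, V=1.36; Q3=4.08, Q2=6.80; dissipated=12.319
Op 4: CLOSE 1-3: Q_total=14.08, C_total=8.00, V=1.76; Q1=8.80, Q3=5.28; dissipated=0.385
Op 5: GROUND 2: Q2=0; energy lost=4.620
Total dissipated: 51.380 μJ

Answer: 51.38 μJ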